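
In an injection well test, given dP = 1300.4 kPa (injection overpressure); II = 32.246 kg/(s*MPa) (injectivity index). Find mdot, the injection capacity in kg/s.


mdot = II * dP / 1000
mdot = 32.246 * 1300.4 / 1000
mdot = 41.933 kg/s


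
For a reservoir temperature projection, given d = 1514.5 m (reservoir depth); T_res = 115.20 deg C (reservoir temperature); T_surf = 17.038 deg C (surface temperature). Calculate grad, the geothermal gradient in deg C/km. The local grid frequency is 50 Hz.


grad = (T_res - T_surf) / d * 1000
grad = (115.20 - 17.038) / 1514.5 * 1000
grad = 64.815 deg C/km


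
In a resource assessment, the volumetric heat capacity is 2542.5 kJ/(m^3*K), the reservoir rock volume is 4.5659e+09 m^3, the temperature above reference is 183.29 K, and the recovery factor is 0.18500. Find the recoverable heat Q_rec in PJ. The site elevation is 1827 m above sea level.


Step 1: Q_s = Vr*rhoc*dT/1e12 = 4.5659e+09*2542.5*183.29/1e12 = 2127.777 PJ
Step 2: Q_rec = Q_s * RF = 2127.777 * 0.185 = 393.64 PJ
Q_rec = 393.64 PJ


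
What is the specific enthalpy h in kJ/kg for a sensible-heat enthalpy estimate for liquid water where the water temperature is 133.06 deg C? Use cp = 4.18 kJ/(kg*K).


h = cp * T
h = 4.18 * 133.06
h = 556.19 kJ/kg


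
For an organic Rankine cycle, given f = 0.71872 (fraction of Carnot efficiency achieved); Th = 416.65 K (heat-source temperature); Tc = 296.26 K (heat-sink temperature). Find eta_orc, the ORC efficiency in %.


eta_orc = (1 - Tc/Th) * f * 100
eta_orc = (1 - 296.26/416.65) * 0.71872 * 100
eta_orc = 20.767 %


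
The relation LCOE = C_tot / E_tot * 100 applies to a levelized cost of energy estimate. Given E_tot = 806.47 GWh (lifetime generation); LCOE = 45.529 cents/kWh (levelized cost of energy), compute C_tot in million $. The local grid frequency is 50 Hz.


C_tot = LCOE / 100 * E_tot
C_tot = 45.529 / 100 * 806.47
C_tot = 367.18 million $


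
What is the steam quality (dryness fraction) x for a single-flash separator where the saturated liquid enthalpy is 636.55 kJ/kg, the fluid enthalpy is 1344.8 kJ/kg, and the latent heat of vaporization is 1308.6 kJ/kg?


x = (h - hf) / hfg
x = (1344.8 - 636.55) / 1308.6
x = 0.54123


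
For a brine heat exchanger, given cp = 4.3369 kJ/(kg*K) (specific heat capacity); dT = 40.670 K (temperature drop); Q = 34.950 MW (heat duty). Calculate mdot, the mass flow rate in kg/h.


mdot = Q * 1000 / (cp * dT)
mdot = 34.950 * 1000 / (4.3369 * 40.670)
mdot = 198.1498 kg/s
Convert: 198.1498 kg/s * 3600.0 = 7.1334e+05 kg/h
mdot = 7.1334e+05 kg/h


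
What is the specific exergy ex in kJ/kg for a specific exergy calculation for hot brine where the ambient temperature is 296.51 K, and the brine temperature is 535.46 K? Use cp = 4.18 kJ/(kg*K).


ex = cp * ((T_b - T_0) - T_0 * ln(T_b/T_0))
ex = 4.18 * ((535.46 - 296.51) - 296.51 * ln(535.46/296.51))
ex = 266.26 kJ/kg


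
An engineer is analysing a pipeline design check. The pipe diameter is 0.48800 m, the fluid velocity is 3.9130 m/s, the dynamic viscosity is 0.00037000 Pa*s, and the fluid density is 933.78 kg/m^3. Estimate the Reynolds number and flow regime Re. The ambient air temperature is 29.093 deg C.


Step 1: Re = rho*vel*D/mu = 933.78*3.913*0.488/0.00037 = 4.8192e+06
Step 2: Re = 4.8192e+06 > 4000, so flow is turbulent.
Re = 4.8192e+06 (turbulent)


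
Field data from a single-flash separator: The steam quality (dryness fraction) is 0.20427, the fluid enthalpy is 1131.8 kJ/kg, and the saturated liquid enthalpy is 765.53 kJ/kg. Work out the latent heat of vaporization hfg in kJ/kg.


hfg = (h - hf) / x
hfg = (1131.8 - 765.53) / 0.20427
hfg = 1793.1 kJ/kg


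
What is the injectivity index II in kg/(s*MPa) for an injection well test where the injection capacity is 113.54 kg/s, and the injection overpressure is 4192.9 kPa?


II = mdot * 1000 / dP
II = 113.54 * 1000 / 4192.9
II = 27.079 kg/(s*MPa)


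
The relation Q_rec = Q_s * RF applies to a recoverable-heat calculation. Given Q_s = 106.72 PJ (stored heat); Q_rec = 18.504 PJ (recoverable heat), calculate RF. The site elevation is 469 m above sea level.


RF = Q_rec / Q_s
RF = 18.504 / 106.72
RF = 0.17339


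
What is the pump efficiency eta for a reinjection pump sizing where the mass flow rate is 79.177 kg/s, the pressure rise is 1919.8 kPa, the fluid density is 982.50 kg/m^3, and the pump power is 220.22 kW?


eta = mdot * dP / (rho * P_pump)
eta = 79.177 * 1919.8 / (982.50 * 220.22)
eta = 0.70253


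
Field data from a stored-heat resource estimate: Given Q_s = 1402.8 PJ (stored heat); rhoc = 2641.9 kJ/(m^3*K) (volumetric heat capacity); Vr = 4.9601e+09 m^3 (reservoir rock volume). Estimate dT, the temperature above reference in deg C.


dT = Q_s * 1e12 / (Vr * rhoc)
dT = 1402.8 * 1e12 / (4.9601e+09 * 2641.9)
dT = 107.0506 K
Convert (temperature difference, 1 K = 1 deg C): 107.0506 K = 107.0506 deg C
dT = 107.05 deg C


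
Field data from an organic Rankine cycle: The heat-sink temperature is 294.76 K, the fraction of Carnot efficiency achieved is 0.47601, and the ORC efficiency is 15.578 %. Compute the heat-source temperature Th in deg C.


Th = Tc / (1 - (eta_orc/100)/f)
Th = 294.76 / (1 - (15.578/100)/0.47601)
Th = 438.1498 K
Convert to deg C: 438.1498 - 273.15 = 165.00 deg C
Th = 165.00 deg C


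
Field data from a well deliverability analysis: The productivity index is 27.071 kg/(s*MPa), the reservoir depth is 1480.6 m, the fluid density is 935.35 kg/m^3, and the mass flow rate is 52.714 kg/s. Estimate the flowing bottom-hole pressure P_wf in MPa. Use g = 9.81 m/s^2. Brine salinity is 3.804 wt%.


Step 1: P_i = rho*g*h/1e6 = 935.35*9.81*1480.6/1e6 = 13.58567 MPa
Step 2: P_wf = P_i - mdot/PI = 13.58567 - 52.714/27.071 = 11.638 MPa
P_wf = 11.638 MPa


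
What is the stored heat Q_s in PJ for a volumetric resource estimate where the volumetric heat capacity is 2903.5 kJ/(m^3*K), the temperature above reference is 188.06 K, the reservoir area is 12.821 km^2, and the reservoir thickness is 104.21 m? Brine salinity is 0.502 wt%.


Step 1: Vr = A*1e6*hr = 12.821*1e6*104.21 = 1.336076e+09 m^3
Step 2: Q_s = Vr*rhoc*dT/1e12 = 1.336076e+09*2903.5*188.06/1e12 = 729.54 PJ
Q_s = 729.54 PJ


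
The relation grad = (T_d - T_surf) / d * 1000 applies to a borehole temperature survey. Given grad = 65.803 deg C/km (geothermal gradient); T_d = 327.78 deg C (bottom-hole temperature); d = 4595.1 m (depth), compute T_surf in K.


T_surf = T_d - grad * d / 1000
T_surf = 327.78 - 65.803 * 4595.1 / 1000
T_surf = 25.40863 deg C
Convert to K: 25.40863 + 273.15 = 298.56 K
T_surf = 298.56 K


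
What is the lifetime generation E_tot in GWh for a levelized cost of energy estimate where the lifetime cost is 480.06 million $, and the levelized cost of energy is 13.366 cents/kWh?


E_tot = C_tot / LCOE * 100
E_tot = 480.06 / 13.366 * 100
E_tot = 3591.7 GWh


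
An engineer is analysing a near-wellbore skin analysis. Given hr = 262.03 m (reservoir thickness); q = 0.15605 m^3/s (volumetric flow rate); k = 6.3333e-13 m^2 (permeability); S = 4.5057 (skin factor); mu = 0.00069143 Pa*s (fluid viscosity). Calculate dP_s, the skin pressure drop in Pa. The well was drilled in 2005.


dP_s = S * q * mu / (2*pi*k*hr) / 1000
dP_s = 4.5057 * 0.15605 * 0.00069143 / (2*pi*6.3333e-13*262.03) / 1000
dP_s = 466.2441 kPa
Convert: 466.2441 kPa * 1000.0 = 4.6624e+05 Pa
dP_s = 4.6624e+05 Pa


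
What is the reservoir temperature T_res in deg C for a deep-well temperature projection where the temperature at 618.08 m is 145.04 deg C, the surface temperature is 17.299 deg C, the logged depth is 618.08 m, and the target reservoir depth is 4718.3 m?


Step 1: grad = (T_d1 - T_surf)/d1 * 1000 = (145.04 - 17.299)/618.08 * 1000 = 206.6739 deg C/km
Step 2: T_res = T_surf + grad*d2/1000 = 17.299 + 206.6739*4718.3/1000 = 992.45 deg C
T_res = 992.45 deg C


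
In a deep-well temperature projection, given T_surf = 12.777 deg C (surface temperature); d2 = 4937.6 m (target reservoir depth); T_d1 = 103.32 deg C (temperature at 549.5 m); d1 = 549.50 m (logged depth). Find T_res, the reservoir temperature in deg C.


Step 1: grad = (T_d1 - T_surf)/d1 * 1000 = (103.32 - 12.777)/549.5 * 1000 = 164.7734 deg C/km
Step 2: T_res = T_surf + grad*d2/1000 = 12.777 + 164.7734*4937.6/1000 = 826.36 deg C
T_res = 826.36 deg C


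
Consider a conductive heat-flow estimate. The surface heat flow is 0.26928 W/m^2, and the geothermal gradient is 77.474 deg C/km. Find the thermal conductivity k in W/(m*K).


k = q * 1000 / grad
k = 0.26928 * 1000 / 77.474
k = 3.4757 W/(m*K)


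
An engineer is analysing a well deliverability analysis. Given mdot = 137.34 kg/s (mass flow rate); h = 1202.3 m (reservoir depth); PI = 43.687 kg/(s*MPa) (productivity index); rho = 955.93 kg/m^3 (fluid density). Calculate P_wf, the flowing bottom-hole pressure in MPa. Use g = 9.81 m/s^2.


Step 1: P_i = rho*g*h/1e6 = 955.93*9.81*1202.3/1e6 = 11.27478 MPa
Step 2: P_wf = P_i - mdot/PI = 11.27478 - 137.34/43.687 = 8.1311 MPa
P_wf = 8.1311 MPa


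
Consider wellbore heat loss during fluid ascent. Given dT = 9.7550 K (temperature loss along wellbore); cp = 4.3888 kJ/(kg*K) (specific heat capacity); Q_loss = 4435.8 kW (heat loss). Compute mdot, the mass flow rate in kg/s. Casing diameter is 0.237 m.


mdot = Q_loss / (cp * dT)
mdot = 4435.8 / (4.3888 * 9.7550)
mdot = 103.61 kg/s


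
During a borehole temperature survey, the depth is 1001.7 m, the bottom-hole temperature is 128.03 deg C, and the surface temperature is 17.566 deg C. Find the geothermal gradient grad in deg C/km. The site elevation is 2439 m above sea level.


grad = (T_d - T_surf) / d * 1000
grad = (128.03 - 17.566) / 1001.7 * 1000
grad = 110.28 deg C/km


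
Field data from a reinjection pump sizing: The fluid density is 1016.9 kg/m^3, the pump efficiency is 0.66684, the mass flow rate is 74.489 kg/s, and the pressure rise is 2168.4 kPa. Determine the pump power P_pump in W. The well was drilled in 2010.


P_pump = mdot * dP / (rho * eta)
P_pump = 74.489 * 2168.4 / (1016.9 * 0.66684)
P_pump = 238.1945 kW
Convert: 238.1945 kW * 1000.0 = 2.3819e+05 W
P_pump = 2.3819e+05 W


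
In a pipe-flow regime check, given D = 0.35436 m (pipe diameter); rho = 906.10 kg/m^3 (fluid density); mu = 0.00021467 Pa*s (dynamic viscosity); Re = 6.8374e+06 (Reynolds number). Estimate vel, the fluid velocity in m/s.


vel = Re * mu / (rho * D)
vel = 6.8374e+06 * 0.00021467 / (906.10 * 0.35436)
vel = 4.5713 m/s


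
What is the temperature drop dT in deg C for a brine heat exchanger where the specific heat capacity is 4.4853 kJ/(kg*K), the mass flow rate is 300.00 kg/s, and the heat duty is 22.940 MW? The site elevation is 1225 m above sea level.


dT = Q * 1000 / (mdot * cp)
dT = 22.940 * 1000 / (300.00 * 4.4853)
dT = 17.04828 K
Convert (temperature difference, 1 K = 1 deg C): 17.04828 K = 17.04828 deg C
dT = 17.048 deg C


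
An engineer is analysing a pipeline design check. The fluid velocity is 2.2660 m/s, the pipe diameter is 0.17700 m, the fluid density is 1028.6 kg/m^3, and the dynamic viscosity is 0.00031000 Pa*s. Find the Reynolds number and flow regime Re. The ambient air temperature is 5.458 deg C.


Step 1: Re = rho*vel*D/mu = 1028.6*2.266*0.177/0.00031 = 1.3308e+06
Step 2: Re = 1.3308e+06 > 4000, so flow is turbulent.
Re = 1.3308e+06 (turbulent)


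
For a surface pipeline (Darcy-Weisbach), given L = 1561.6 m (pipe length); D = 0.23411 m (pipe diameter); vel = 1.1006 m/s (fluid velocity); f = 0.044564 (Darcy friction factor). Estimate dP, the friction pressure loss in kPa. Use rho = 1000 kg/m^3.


dP = f * (L/D) * (rho*vel^2/2) / 1000
dP = 0.044564 * (1561.6/0.23411) * (1000*1.1006^2/2) / 1000
dP = 180.04 kPa


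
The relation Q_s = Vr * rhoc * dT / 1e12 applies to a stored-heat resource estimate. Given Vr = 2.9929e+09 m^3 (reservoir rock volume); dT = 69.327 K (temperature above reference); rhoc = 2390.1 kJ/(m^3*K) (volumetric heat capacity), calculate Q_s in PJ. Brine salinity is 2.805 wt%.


Q_s = Vr * rhoc * dT / 1e12
Q_s = 2.9929e+09 * 2390.1 * 69.327 / 1e12
Q_s = 495.92 PJ


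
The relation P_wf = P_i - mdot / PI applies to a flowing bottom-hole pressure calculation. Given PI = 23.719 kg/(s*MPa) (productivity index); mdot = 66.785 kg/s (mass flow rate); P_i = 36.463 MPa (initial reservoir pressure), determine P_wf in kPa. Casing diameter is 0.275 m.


P_wf = P_i - mdot / PI
P_wf = 36.463 - 66.785 / 23.719
P_wf = 33.64732 MPa
Convert: 33.64732 MPa * 1000.0 = 33647 kPa
P_wf = 33647 kPa


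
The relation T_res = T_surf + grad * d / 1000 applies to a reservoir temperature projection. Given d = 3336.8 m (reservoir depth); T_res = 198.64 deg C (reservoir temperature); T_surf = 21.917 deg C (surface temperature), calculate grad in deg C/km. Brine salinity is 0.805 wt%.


grad = (T_res - T_surf) / d * 1000
grad = (198.64 - 21.917) / 3336.8 * 1000
grad = 52.962 deg C/km


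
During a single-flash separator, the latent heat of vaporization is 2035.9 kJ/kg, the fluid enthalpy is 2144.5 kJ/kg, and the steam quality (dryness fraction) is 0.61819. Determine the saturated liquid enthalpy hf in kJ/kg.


hf = h - x * hfg
hf = 2144.5 - 0.61819 * 2035.9
hf = 885.93 kJ/kg


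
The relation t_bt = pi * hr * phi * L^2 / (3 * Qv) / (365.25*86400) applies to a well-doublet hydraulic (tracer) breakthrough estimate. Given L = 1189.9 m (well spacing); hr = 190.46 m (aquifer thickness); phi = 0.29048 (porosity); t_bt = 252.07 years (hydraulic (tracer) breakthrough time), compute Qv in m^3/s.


Qv = pi*hr*phi*L^2 / (3*t_bt*365.25*86400)
Qv = pi*190.46*0.29048*1189.9^2 / (3*252.07*365.25*86400)
Qv = 0.010312 m^3/s


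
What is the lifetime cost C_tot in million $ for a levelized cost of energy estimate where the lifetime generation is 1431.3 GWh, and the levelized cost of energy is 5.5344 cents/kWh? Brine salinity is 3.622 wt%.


C_tot = LCOE / 100 * E_tot
C_tot = 5.5344 / 100 * 1431.3
C_tot = 79.214 million $


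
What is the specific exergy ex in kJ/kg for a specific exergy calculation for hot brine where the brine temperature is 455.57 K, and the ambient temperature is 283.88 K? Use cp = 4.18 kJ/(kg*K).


ex = cp * ((T_b - T_0) - T_0 * ln(T_b/T_0))
ex = 4.18 * ((455.57 - 283.88) - 283.88 * ln(455.57/283.88))
ex = 156.40 kJ/kg


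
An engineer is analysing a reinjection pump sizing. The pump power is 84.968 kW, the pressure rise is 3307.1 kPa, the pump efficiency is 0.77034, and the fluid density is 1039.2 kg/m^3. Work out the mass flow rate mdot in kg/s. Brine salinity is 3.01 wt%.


mdot = P_pump * rho * eta / dP
mdot = 84.968 * 1039.2 * 0.77034 / 3307.1
mdot = 20.568 kg/s


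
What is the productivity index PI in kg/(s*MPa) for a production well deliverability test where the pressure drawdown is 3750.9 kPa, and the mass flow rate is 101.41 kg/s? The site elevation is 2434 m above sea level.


PI = mdot * 1000 / dP
PI = 101.41 * 1000 / 3750.9
PI = 27.036 kg/(s*MPa)


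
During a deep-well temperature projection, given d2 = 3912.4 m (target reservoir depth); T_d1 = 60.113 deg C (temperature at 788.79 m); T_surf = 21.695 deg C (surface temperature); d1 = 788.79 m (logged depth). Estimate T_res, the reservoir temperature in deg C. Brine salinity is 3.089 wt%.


Step 1: grad = (T_d1 - T_surf)/d1 * 1000 = (60.113 - 21.695)/788.79 * 1000 = 48.70498 deg C/km
Step 2: T_res = T_surf + grad*d2/1000 = 21.695 + 48.70498*3912.4/1000 = 212.25 deg C
T_res = 212.25 deg C


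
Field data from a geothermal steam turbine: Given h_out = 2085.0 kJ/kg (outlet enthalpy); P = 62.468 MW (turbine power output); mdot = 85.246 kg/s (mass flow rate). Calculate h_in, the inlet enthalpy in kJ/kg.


h_in = h_out + P * 1000 / mdot
h_in = 2085.0 + 62.468 * 1000 / 85.246
h_in = 2817.8 kJ/kg


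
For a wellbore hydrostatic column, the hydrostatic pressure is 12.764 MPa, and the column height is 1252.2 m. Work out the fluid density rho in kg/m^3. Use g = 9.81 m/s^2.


rho = P * 1e6 / (g * h)
rho = 12.764 * 1e6 / (9.81 * 1252.2)
rho = 1039.1 kg/m^3


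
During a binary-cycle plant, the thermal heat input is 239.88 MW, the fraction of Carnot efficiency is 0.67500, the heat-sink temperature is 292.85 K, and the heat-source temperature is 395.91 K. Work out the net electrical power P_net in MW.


Step 1: eta = (1 - Tc/Th)*f = (1 - 292.85/395.91)*0.675 = 0.1757104
Step 2: P_net = eta * Q_in = 0.1757104 * 239.88 = 42.149 MW
P_net = 42.149 MW


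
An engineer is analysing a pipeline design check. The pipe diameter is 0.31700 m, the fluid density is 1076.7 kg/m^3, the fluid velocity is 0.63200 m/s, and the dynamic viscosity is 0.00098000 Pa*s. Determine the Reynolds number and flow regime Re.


Step 1: Re = rho*vel*D/mu = 1076.7*0.632*0.317/0.00098 = 2.2011e+05
Step 2: Re = 2.2011e+05 > 4000, so flow is turbulent.
Re = 2.2011e+05 (turbulent)


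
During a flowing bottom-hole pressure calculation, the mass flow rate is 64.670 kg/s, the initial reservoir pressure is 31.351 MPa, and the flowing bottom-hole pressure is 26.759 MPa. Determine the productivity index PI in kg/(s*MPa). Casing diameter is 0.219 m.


PI = mdot / (P_i - P_wf)
PI = 64.670 / (31.351 - 26.759)
PI = 14.083 kg/(s*MPa)


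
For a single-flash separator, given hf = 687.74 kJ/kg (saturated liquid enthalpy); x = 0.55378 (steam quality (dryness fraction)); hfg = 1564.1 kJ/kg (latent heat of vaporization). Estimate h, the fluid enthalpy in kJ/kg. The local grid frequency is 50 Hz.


h = hf + x * hfg
h = 687.74 + 0.55378 * 1564.1
h = 1553.9 kJ/kg


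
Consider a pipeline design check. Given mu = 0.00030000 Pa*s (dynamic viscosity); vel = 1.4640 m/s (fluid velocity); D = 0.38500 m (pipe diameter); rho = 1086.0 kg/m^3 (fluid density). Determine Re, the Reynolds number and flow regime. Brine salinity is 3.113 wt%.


Step 1: Re = rho*vel*D/mu = 1086.0*1.464*0.385/0.0003 = 2.0404e+06
Step 2: Re = 2.0404e+06 > 4000, so flow is turbulent.
Re = 2.0404e+06 (turbulent)


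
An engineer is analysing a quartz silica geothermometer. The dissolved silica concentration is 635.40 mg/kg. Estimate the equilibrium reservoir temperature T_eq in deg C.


T_eq = 1309 / (5.19 - log10(SiO2)) - 273.15
T_eq = 1309 / (5.19 - log10(635.40)) - 273.15
T_eq = 275.25 deg C


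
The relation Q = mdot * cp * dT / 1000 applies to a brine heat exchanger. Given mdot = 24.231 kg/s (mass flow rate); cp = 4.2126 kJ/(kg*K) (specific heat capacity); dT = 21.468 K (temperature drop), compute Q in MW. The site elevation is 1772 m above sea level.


Q = mdot * cp * dT / 1000
Q = 24.231 * 4.2126 * 21.468 / 1000
Q = 2.1914 MW


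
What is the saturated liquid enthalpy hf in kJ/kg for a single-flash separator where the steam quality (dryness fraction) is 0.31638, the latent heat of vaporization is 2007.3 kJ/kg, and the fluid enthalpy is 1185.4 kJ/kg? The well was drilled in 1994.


hf = h - x * hfg
hf = 1185.4 - 0.31638 * 2007.3
hf = 550.33 kJ/kg


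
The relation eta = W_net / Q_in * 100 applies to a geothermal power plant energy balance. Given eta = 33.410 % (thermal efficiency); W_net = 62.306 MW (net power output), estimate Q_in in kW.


Q_in = W_net / (eta / 100)
Q_in = 62.306 / (33.410 / 100)
Q_in = 186.4891 MW
Convert: 186.4891 MW * 1000.0 = 1.8649e+05 kW
Q_in = 1.8649e+05 kW


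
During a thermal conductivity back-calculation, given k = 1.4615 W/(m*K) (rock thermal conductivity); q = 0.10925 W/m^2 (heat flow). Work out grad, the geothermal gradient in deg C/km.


grad = q / k * 1000
grad = 0.10925 / 1.4615 * 1000
grad = 74.752 deg C/km


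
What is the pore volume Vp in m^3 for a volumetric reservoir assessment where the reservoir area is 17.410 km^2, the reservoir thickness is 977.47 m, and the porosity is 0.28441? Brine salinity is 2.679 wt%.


Vp = A * 1e6 * hr * phi
Vp = 17.410 * 1e6 * 977.47 * 0.28441
Vp = 4.8400e+09 m^3


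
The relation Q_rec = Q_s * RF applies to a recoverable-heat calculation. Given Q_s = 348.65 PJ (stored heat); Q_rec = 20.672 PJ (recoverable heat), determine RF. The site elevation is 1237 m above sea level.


RF = Q_rec / Q_s
RF = 20.672 / 348.65
RF = 0.059292


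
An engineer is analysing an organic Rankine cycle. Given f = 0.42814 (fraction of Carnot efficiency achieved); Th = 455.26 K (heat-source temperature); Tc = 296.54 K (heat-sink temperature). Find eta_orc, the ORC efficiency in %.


eta_orc = (1 - Tc/Th) * f * 100
eta_orc = (1 - 296.54/455.26) * 0.42814 * 100
eta_orc = 14.926 %


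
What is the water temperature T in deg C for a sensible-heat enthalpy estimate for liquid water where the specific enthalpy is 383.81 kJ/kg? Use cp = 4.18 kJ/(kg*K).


T = h / cp
T = 383.81 / 4.18
T = 91.821 deg C


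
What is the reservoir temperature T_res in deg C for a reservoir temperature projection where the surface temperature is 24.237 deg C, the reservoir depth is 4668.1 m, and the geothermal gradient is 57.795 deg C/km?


T_res = T_surf + grad * d / 1000
T_res = 24.237 + 57.795 * 4668.1 / 1000
T_res = 294.03 deg C


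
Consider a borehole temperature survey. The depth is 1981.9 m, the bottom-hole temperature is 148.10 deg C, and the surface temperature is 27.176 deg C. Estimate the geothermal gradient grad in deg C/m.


grad = (T_d - T_surf) / d * 1000
grad = (148.10 - 27.176) / 1981.9 * 1000
grad = 61.01418 deg C/km
Convert: 61.01418 deg C/km * 0.001 = 0.061014 deg C/m
grad = 0.061014 deg C/m


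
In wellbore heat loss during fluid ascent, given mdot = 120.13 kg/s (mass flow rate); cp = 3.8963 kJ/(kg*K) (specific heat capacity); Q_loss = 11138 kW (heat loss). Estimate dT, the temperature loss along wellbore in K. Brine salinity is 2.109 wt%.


dT = Q_loss / (mdot * cp)
dT = 11138 / (120.13 * 3.8963)
dT = 23.796 K


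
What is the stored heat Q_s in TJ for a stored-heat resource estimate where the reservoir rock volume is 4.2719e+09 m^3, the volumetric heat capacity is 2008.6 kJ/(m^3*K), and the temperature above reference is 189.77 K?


Q_s = Vr * rhoc * dT / 1e12
Q_s = 4.2719e+09 * 2008.6 * 189.77 / 1e12
Q_s = 1628.329 PJ
Convert: 1628.329 PJ * 1000.0 = 1.6283e+06 TJ
Q_s = 1.6283e+06 TJ


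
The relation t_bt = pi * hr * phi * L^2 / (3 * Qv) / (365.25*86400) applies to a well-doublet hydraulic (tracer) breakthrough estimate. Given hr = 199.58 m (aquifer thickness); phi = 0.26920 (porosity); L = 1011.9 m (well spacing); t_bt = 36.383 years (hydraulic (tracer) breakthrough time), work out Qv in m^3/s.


Qv = pi*hr*phi*L^2 / (3*t_bt*365.25*86400)
Qv = pi*199.58*0.26920*1011.9^2 / (3*36.383*365.25*86400)
Qv = 0.050176 m^3/s


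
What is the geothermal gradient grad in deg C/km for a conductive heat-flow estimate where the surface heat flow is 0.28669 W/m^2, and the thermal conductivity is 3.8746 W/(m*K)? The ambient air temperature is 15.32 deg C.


grad = q * 1000 / k
grad = 0.28669 * 1000 / 3.8746
grad = 73.992 deg C/km


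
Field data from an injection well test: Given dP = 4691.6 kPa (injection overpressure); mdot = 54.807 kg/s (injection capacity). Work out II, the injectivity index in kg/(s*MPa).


II = mdot * 1000 / dP
II = 54.807 * 1000 / 4691.6
II = 11.682 kg/(s*MPa)


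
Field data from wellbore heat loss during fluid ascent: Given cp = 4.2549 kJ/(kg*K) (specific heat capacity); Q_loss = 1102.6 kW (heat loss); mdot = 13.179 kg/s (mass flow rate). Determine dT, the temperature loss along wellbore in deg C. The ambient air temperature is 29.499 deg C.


dT = Q_loss / (mdot * cp)
dT = 1102.6 / (13.179 * 4.2549)
dT = 19.66284 K
Convert (temperature difference, 1 K = 1 deg C): 19.66284 K = 19.66284 deg C
dT = 19.663 deg C


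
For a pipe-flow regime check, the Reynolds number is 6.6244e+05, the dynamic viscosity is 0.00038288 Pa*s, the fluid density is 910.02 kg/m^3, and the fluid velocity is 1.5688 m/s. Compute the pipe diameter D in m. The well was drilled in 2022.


D = Re * mu / (rho * vel)
D = 6.6244e+05 * 0.00038288 / (910.02 * 1.5688)
D = 0.17766 m


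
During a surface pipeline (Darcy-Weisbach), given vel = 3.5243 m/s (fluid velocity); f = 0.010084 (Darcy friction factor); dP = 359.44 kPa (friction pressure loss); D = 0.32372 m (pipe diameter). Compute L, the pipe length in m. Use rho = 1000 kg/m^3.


L = dP*1000*D / (f*rho*vel^2/2)
L = 359.44*1000*0.32372 / (0.010084*1000*3.5243^2/2)
L = 1858.0 m


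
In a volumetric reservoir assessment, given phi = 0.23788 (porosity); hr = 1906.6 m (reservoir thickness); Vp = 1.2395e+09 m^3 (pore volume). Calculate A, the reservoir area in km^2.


A = Vp / (1e6 * hr * phi)
A = 1.2395e+09 / (1e6 * 1906.6 * 0.23788)
A = 2.7329 km^2


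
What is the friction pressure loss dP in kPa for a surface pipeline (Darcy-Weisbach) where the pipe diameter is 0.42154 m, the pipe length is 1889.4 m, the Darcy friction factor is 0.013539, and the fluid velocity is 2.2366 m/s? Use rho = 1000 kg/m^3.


dP = f * (L/D) * (rho*vel^2/2) / 1000
dP = 0.013539 * (1889.4/0.42154) * (1000*2.2366^2/2) / 1000
dP = 151.78 kPa


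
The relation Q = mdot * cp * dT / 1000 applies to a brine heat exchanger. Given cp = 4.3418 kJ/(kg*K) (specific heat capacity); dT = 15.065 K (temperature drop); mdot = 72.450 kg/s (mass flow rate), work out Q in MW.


Q = mdot * cp * dT / 1000
Q = 72.450 * 4.3418 * 15.065 / 1000
Q = 4.7389 MW


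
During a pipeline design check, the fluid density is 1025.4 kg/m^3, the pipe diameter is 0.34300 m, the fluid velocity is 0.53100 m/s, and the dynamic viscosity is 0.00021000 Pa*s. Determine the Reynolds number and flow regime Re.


Step 1: Re = rho*vel*D/mu = 1025.4*0.531*0.343/0.00021 = 8.8933e+05
Step 2: Re = 8.8933e+05 > 4000, so flow is turbulent.
Re = 8.8933e+05 (turbulent)


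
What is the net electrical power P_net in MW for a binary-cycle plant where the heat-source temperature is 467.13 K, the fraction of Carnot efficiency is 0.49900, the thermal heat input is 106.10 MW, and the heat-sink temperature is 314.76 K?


Step 1: eta = (1 - Tc/Th)*f = (1 - 314.76/467.13)*0.499 = 0.1627655
Step 2: P_net = eta * Q_in = 0.1627655 * 106.1 = 17.269 MW
P_net = 17.269 MW


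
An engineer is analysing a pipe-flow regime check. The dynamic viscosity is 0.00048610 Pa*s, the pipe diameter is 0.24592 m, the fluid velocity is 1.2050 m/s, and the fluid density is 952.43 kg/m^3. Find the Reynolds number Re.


Re = rho * vel * D / mu
Re = 952.43 * 1.2050 * 0.24592 / 0.00048610
Re = 5.8062e+05


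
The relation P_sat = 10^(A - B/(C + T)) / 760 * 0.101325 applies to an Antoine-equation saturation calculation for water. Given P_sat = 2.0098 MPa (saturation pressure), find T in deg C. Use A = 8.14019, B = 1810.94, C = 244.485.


T = B / (A - log10(P_sat * 760 / 0.101325)) - C
T = 1810.94 / (8.14019 - log10(2.0098 * 760 / 0.101325)) - 244.485
T = 212.60 deg C


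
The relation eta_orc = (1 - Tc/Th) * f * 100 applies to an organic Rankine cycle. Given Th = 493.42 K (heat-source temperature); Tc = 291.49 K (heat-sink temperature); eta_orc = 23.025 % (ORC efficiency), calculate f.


f = (eta_orc/100) / (1 - Tc/Th)
f = (23.025/100) / (1 - 291.49/493.42)
f = 0.56262


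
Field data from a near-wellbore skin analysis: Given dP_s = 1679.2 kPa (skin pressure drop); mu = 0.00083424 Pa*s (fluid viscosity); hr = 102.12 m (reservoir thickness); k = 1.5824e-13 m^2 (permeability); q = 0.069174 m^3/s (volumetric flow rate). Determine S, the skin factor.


S = dP_s * 1000 * 2*pi*k*hr / (q*mu)
S = 1679.2 * 1000 * 2*pi*1.5824e-13*102.12 / (0.069174*0.00083424)
S = 2.9544


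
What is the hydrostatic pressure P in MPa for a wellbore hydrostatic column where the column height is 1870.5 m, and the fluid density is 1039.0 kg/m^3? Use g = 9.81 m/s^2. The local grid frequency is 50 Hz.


P = rho * g * h / 1e6
P = 1039.0 * 9.81 * 1870.5 / 1e6
P = 19.065 MPa


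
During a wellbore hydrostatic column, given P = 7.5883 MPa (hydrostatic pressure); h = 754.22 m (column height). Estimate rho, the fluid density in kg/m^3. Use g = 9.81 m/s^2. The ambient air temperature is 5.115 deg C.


rho = P * 1e6 / (g * h)
rho = 7.5883 * 1e6 / (9.81 * 754.22)
rho = 1025.6 kg/m^3


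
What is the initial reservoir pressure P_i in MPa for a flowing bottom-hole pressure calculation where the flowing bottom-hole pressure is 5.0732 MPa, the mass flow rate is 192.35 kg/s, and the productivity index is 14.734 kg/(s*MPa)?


P_i = P_wf + mdot / PI
P_i = 5.0732 + 192.35 / 14.734
P_i = 18.128 MPa


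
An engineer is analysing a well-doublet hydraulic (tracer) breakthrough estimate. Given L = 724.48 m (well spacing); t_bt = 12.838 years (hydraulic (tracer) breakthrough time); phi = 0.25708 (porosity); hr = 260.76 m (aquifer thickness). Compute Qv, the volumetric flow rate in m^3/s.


Qv = pi*hr*phi*L^2 / (3*t_bt*365.25*86400)
Qv = pi*260.76*0.25708*724.48^2 / (3*12.838*365.25*86400)
Qv = 0.090947 m^3/s


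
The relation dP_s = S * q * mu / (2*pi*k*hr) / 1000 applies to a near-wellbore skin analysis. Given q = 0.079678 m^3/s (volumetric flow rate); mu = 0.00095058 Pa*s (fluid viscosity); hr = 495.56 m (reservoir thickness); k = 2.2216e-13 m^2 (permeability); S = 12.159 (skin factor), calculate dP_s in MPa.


dP_s = S * q * mu / (2*pi*k*hr) / 1000
dP_s = 12.159 * 0.079678 * 0.00095058 / (2*pi*2.2216e-13*495.56) / 1000
dP_s = 1331.322 kPa
Convert: 1331.322 kPa * 0.001 = 1.3313 MPa
dP_s = 1.3313 MPa


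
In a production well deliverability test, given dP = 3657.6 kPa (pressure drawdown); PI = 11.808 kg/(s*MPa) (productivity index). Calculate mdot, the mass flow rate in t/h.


mdot = PI * dP / 1000
mdot = 11.808 * 3657.6 / 1000
mdot = 43.18894 kg/s
Convert: 43.18894 kg/s * 3.6 = 155.48 t/h
mdot = 155.48 t/h


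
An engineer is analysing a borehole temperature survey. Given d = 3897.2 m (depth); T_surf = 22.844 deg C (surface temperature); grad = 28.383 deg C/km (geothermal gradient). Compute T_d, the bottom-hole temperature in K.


T_d = T_surf + grad * d / 1000
T_d = 22.844 + 28.383 * 3897.2 / 1000
T_d = 133.4582 deg C
Convert to K: 133.4582 + 273.15 = 406.61 K
T_d = 406.61 K


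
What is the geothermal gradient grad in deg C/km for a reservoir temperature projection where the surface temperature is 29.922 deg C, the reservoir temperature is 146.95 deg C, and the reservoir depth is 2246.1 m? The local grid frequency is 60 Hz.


grad = (T_res - T_surf) / d * 1000
grad = (146.95 - 29.922) / 2246.1 * 1000
grad = 52.103 deg C/km


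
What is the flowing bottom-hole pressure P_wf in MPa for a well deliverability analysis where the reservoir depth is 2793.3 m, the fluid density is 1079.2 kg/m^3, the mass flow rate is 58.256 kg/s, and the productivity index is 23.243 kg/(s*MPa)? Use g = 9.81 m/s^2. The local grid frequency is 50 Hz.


Step 1: P_i = rho*g*h/1e6 = 1079.2*9.81*2793.3/1e6 = 29.57253 MPa
Step 2: P_wf = P_i - mdot/PI = 29.57253 - 58.256/23.243 = 27.066 MPa
P_wf = 27.066 MPa


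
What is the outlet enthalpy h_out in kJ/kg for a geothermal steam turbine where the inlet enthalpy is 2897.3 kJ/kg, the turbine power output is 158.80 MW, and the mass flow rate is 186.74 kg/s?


h_out = h_in - P * 1000 / mdot
h_out = 2897.3 - 158.80 * 1000 / 186.74
h_out = 2046.9 kJ/kg


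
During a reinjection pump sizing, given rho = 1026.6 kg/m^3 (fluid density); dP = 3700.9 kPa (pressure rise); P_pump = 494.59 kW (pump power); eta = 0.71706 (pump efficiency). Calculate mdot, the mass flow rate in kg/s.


mdot = P_pump * rho * eta / dP
mdot = 494.59 * 1026.6 * 0.71706 / 3700.9
mdot = 98.377 kg/s


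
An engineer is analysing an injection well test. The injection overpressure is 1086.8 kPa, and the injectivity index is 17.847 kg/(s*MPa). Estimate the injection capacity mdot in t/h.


mdot = II * dP / 1000
mdot = 17.847 * 1086.8 / 1000
mdot = 19.39612 kg/s
Convert: 19.39612 kg/s * 3.6 = 69.826 t/h
mdot = 69.826 t/h


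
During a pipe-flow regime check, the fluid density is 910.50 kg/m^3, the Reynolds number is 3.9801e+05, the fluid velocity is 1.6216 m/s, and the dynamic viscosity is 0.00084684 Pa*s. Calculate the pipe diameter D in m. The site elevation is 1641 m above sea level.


D = Re * mu / (rho * vel)
D = 3.9801e+05 * 0.00084684 / (910.50 * 1.6216)
D = 0.22828 m


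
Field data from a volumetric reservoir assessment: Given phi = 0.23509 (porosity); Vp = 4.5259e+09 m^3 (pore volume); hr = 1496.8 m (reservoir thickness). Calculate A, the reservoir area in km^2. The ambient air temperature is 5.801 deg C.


A = Vp / (1e6 * hr * phi)
A = 4.5259e+09 / (1e6 * 1496.8 * 0.23509)
A = 12.862 km^2


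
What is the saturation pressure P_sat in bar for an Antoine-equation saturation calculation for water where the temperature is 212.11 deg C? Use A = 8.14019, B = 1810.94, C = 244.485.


P_sat = 10^(A - B/(C + T)) / 760 * 0.101325
P_sat = 10^(8.14019 - 1810.94/(244.485 + 212.11)) / 760 * 0.101325
P_sat = 1.990254 MPa
Convert: 1.990254 MPa * 10.0 = 19.903 bar
P_sat = 19.903 bar


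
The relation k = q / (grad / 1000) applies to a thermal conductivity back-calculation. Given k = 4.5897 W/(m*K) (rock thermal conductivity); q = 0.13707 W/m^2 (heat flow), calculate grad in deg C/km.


grad = q / k * 1000
grad = 0.13707 / 4.5897 * 1000
grad = 29.865 deg C/km


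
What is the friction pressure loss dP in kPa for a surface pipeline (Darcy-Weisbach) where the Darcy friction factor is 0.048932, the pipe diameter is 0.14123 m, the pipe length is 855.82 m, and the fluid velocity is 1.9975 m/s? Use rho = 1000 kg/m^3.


dP = f * (L/D) * (rho*vel^2/2) / 1000
dP = 0.048932 * (855.82/0.14123) * (1000*1.9975^2/2) / 1000
dP = 591.55 kPa


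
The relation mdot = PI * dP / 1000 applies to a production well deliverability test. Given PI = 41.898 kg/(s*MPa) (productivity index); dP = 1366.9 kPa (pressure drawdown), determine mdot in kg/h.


mdot = PI * dP / 1000
mdot = 41.898 * 1366.9 / 1000
mdot = 57.27038 kg/s
Convert: 57.27038 kg/s * 3600.0 = 2.0617e+05 kg/h
mdot = 2.0617e+05 kg/h


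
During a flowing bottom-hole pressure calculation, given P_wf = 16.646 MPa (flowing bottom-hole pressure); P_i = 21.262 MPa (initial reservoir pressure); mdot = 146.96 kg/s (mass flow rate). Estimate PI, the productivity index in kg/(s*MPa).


PI = mdot / (P_i - P_wf)
PI = 146.96 / (21.262 - 16.646)
PI = 31.837 kg/(s*MPa)


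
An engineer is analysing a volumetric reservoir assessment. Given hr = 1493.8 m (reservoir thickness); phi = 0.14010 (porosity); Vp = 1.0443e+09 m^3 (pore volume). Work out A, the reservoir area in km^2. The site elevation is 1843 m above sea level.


A = Vp / (1e6 * hr * phi)
A = 1.0443e+09 / (1e6 * 1493.8 * 0.14010)
A = 4.9899 km^2


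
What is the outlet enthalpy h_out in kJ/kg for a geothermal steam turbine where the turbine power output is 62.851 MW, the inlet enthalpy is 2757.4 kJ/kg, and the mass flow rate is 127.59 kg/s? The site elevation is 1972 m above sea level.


h_out = h_in - P * 1000 / mdot
h_out = 2757.4 - 62.851 * 1000 / 127.59
h_out = 2264.8 kJ/kg


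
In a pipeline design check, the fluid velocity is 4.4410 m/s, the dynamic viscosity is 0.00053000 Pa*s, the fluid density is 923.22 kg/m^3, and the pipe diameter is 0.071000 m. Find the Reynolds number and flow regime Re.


Step 1: Re = rho*vel*D/mu = 923.22*4.441*0.071/0.00053 = 5.4925e+05
Step 2: Re = 5.4925e+05 > 4000, so flow is turbulent.
Re = 5.4925e+05 (turbulent)


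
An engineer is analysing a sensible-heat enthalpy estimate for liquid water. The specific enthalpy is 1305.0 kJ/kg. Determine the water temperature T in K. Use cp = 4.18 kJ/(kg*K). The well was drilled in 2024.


T = h / cp
T = 1305.0 / 4.18
T = 312.2010 deg C
Convert to K: 312.2010 + 273.15 = 585.35 K
T = 585.35 K


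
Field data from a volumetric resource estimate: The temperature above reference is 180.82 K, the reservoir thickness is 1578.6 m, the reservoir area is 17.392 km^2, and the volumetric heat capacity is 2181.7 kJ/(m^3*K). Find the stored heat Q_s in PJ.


Step 1: Vr = A*1e6*hr = 17.392*1e6*1578.6 = 2.745501e+10 m^3
Step 2: Q_s = Vr*rhoc*dT/1e12 = 2.745501e+10*2181.7*180.82/1e12 = 10831 PJ
Q_s = 10831 PJ


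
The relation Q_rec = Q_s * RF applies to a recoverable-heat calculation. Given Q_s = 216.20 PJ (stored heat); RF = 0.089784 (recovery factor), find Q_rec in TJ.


Q_rec = Q_s * RF
Q_rec = 216.20 * 0.089784
Q_rec = 19.41130 PJ
Convert: 19.41130 PJ * 1000.0 = 19411 TJ
Q_rec = 19411 TJ


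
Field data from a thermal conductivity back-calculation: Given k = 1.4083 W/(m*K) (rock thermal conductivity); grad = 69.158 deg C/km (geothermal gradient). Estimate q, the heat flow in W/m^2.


q = k * grad / 1000
q = 1.4083 * 69.158 / 1000
q = 0.097395 W/m^2


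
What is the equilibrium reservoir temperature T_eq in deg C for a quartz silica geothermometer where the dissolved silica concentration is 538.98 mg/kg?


T_eq = 1309 / (5.19 - log10(SiO2)) - 273.15
T_eq = 1309 / (5.19 - log10(538.98)) - 273.15
T_eq = 259.30 deg C


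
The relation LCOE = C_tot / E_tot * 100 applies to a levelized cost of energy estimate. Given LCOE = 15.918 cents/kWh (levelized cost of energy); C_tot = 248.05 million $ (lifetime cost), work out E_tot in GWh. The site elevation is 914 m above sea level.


E_tot = C_tot / LCOE * 100
E_tot = 248.05 / 15.918 * 100
E_tot = 1558.3 GWh


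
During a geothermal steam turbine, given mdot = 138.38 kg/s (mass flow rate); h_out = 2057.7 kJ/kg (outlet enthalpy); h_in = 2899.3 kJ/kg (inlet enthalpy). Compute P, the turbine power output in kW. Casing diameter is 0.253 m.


P = mdot * (h_in - h_out) / 1000
P = 138.38 * (2899.3 - 2057.7) / 1000
P = 116.4606 MW
Convert: 116.4606 MW * 1000.0 = 1.1646e+05 kW
P = 1.1646e+05 kW


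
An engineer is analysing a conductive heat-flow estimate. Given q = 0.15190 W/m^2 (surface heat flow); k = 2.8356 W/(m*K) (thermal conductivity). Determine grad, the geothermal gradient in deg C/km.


grad = q * 1000 / k
grad = 0.15190 * 1000 / 2.8356
grad = 53.569 deg C/km


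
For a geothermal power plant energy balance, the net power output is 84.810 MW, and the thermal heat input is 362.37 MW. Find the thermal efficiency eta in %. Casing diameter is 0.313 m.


eta = W_net / Q_in * 100
eta = 84.810 / 362.37 * 100
eta = 23.404 %


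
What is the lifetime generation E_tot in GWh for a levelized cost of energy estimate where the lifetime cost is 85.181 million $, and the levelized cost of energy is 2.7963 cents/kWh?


E_tot = C_tot / LCOE * 100
E_tot = 85.181 / 2.7963 * 100
E_tot = 3046.2 GWh


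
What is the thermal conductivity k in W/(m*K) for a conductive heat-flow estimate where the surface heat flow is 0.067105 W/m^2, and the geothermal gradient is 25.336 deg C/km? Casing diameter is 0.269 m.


k = q * 1000 / grad
k = 0.067105 * 1000 / 25.336
k = 2.6486 W/(m*K)


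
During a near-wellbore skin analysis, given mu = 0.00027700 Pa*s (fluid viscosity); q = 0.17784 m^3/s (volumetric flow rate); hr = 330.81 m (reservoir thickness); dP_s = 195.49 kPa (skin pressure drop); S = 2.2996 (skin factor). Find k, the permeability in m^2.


k = S*q*mu / (2*pi*dP_s*1000*hr)
k = 2.2996*0.17784*0.00027700 / (2*pi*195.49*1000*330.81)
k = 2.7879e-13 m^2


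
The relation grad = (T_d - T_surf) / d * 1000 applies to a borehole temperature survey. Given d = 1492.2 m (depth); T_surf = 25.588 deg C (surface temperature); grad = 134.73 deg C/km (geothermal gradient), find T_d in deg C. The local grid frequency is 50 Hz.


T_d = T_surf + grad * d / 1000
T_d = 25.588 + 134.73 * 1492.2 / 1000
T_d = 226.63 deg C


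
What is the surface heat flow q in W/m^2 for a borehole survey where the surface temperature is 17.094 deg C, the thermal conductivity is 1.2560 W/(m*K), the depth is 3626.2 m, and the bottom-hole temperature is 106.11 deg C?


Step 1: grad = (T_d - T_surf)/d * 1000 = (106.11 - 17.094)/3626.2 * 1000 = 24.54801 deg C/km
Step 2: q = k * grad / 1000 = 1.256 * 24.54801 / 1000 = 0.030832 W/m^2
q = 0.030832 W/m^2


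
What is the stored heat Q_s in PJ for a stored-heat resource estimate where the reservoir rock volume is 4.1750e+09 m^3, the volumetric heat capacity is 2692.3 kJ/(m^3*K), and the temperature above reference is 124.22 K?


Q_s = Vr * rhoc * dT / 1e12
Q_s = 4.1750e+09 * 2692.3 * 124.22 / 1e12
Q_s = 1396.3 PJ
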